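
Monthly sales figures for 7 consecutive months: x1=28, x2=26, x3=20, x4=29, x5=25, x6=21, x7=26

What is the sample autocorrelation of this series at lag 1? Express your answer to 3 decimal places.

-0.382

Mean x̄ = (28 + 26 + 20 + 29 + 25 + 21 + 26)/7 = 25.0000
Numerator Σ_{t=1}^{6}(x_t−x̄)(x_{t+1}−x̄) = -26.0000
Denominator Σ(x_t−x̄)² = 68.0000
r_1 = -26.0000 / 68.0000 = -0.382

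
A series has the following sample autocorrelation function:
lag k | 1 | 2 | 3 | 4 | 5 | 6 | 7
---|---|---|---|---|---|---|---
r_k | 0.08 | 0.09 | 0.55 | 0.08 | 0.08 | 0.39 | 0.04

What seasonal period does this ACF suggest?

3

The largest autocorrelation is r_3 = 0.55, with a weaker echo at lag 6 (0.39); the remaining lags stay at or below 0.09.
The dominant spike at lag 3 indicates a seasonal period of 3.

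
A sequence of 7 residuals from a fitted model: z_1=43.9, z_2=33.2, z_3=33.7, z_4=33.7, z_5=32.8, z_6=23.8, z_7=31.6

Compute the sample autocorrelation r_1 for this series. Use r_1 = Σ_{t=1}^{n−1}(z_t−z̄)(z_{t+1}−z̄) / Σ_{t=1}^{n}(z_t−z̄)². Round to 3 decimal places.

0.093

Mean z̄ = (43.9 + 33.2 + 33.7 + 33.7 + 32.8 + 23.8 + 31.6)/7 = 33.2429
Numerator Σ_{t=1}^{6}(z_t−z̄)(z_{t+1}−z̄) = 19.2253
Denominator Σ(z_t−z̄)² = 206.0571
r_1 = 19.2253 / 206.0571 = 0.093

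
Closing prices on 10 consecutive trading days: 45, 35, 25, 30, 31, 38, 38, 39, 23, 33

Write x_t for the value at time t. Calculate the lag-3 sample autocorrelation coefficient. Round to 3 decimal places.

-0.399

Mean x̄ = (45 + 35 + 25 + 30 + 31 + 38 + 38 + 39 + 23 + 33)/10 = 33.7000
Σ(x_t−x̄)(x_{t+3}−x̄) = (-41.8100) + (-3.5100) + (-37.4100) + (-15.9100) + (-14.3100) + (-46.0100) + (-3.0100) = -161.9700
Denominator Σ(x_t−x̄)² = 406.1000
r_3 = -161.9700 / 406.1000 = -0.399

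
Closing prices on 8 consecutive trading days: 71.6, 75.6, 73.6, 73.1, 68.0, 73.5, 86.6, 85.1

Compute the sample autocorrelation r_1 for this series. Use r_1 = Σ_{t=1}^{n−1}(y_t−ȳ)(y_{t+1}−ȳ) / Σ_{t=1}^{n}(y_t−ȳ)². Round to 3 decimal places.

0.409

Mean ȳ = (71.6 + 75.6 + 73.6 + 73.1 + 68.0 + 73.5 + 86.6 + 85.1)/8 = 75.8875
Deviations from mean: -4.2875, -0.2875, -2.2875, -2.7875, -7.8875, -2.3875, 10.7125, 9.2125
Σ(y_t−ȳ)(y_{t+1}−ȳ) = (1.2327) + (0.6577) + (6.3764) + (21.9864) + (18.8314) + (-25.5761) + (98.6889) = 122.1973
Denominator Σ(y_t−ȳ)² = 299.0088
r_1 = 122.1973 / 299.0088 = 0.409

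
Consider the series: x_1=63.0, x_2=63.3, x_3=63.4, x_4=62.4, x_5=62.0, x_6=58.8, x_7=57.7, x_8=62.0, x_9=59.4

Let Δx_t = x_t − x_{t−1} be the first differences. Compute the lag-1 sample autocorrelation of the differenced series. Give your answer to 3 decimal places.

First differences Δx: 0.3, 0.1, -1.0, -0.4, -3.2, -1.1, 4.3, -2.6
Mean of differences = -0.4500
Numerator Σ(Δx_t−Δx̄)(Δx_{t+1}−Δx̄) = -11.5675
Denominator Σ(Δx_t−Δx̄)² = 36.3400
r_1(Δx) = -11.5675 / 36.3400 = -0.318

-0.318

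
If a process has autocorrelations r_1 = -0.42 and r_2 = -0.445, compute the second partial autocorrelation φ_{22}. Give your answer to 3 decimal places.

φ_{22} = (r_2 − r_1²) / (1 − r_1²)
r_1² = (-0.42)² = 0.1764
Numerator = -0.445 − 0.1764 = -0.6214; denominator = 1 − 0.1764 = 0.8236
φ_{22} = -0.6214 / 0.8236 = -0.754

-0.754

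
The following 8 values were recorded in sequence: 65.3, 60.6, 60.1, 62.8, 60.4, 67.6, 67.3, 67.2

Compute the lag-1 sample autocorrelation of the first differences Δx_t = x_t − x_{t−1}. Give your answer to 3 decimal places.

-0.309

First differences Δx: -4.7, -0.5, 2.7, -2.4, 7.2, -0.3, -0.1
Mean of differences = 0.2714
Numerator Σ(Δx_t−Δx̄)(Δx_{t+1}−Δx̄) = -26.7822
Denominator Σ(Δx_t−Δx̄)² = 86.8143
r_1(Δx) = -26.7822 / 86.8143 = -0.309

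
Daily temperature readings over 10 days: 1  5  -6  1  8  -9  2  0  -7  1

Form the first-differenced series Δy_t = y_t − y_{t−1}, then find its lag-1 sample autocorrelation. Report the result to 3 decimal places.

-0.580

First differences Δy: 4, -11, 7, 7, -17, 11, -2, -7, 8
Mean of differences = 0.0000
Numerator Σ(Δy_t−Δȳ)(Δy_{t+1}−Δȳ) = -442.0000
Denominator Σ(Δy_t−Δȳ)² = 762.0000
r_1(Δy) = -442.0000 / 762.0000 = -0.580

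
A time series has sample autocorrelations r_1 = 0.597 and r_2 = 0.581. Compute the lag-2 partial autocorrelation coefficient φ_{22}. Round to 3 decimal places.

0.349

φ_{22} = (r_2 − r_1²) / (1 − r_1²)
r_1² = (0.597)² = 0.356409
Numerator = 0.581 − 0.3564 = 0.2246; denominator = 1 − 0.3564 = 0.6436
φ_{22} = 0.2246 / 0.6436 = 0.349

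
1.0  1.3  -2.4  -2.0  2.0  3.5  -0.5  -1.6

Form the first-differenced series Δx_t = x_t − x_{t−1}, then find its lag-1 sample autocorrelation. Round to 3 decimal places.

0.054

First differences Δx: 0.3, -3.7, 0.4, 4.0, 1.5, -4.0, -1.1
Mean of differences = -0.3714
Numerator Σ(Δx_t−Δx̄)(Δx_{t+1}−Δx̄) = 2.6035
Denominator Σ(Δx_t−Δx̄)² = 48.4343
r_1(Δx) = 2.6035 / 48.4343 = 0.054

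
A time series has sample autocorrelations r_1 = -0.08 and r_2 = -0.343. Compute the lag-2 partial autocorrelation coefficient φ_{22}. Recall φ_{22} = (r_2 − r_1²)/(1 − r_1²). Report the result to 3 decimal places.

φ_{22} = (r_2 − r_1²) / (1 − r_1²)
r_1² = (-0.08)² = 0.0064
Numerator = -0.343 − 0.0064 = -0.3494; denominator = 1 − 0.0064 = 0.9936
φ_{22} = -0.3494 / 0.9936 = -0.352

-0.352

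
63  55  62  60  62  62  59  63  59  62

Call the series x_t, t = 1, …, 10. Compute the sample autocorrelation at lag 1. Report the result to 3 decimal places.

-0.586

Mean x̄ = (63 + 55 + 62 + 60 + 62 + 62 + 59 + 63 + 59 + 62)/10 = 60.7000
Numerator Σ_{t=1}^{9}(x_t−x̄)(x_{t+1}−x̄) = -32.8900
Denominator Σ(x_t−x̄)² = 56.1000
r_1 = -32.8900 / 56.1000 = -0.586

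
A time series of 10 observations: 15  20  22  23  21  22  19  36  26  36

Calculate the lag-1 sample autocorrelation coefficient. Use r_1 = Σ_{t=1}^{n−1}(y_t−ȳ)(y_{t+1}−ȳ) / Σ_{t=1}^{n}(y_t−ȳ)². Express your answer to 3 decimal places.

0.123

Mean ȳ = (15 + 20 + 22 + 23 + 21 + 22 + 19 + 36 + 26 + 36)/10 = 24.0000
Numerator Σ_{t=1}^{9}(y_t−ȳ)(y_{t+1}−ȳ) = 53.0000
Denominator Σ(y_t−ȳ)² = 432.0000
r_1 = 53.0000 / 432.0000 = 0.123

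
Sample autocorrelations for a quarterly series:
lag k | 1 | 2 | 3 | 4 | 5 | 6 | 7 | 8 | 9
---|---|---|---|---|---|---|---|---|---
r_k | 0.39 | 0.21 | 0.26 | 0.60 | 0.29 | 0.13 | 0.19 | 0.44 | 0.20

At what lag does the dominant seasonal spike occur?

The largest autocorrelation is r_4 = 0.60, with a weaker echo at lag 8 (0.44); the remaining lags stay at or below 0.39. The elevated value at lag 1 (0.39), dropping to 0.21 at lag 2, reflects decaying short-term dependence rather than seasonality.
The dominant spike at lag 4 indicates a seasonal period of 4.

4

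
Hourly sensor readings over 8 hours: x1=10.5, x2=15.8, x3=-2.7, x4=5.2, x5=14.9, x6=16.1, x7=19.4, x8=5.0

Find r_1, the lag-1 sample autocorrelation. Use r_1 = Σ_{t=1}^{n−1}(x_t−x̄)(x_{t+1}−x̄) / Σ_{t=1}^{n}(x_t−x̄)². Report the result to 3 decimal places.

0.005

Mean x̄ = (10.5 + 15.8 − 2.7 + 5.2 + 14.9 + 16.1 + 19.4 + 5.0)/8 = 10.5250
Deviations from mean: -0.0250, 5.2750, -13.2250, -5.3250, 4.3750, 5.5750, 8.8750, -5.5250
Σ(x_t−x̄)(x_{t+1}−x̄) = (-0.1319) + (-69.7619) + (70.4231) + (-23.2969) + (24.3906) + (49.4781) + (-49.0344) = 2.0669
Denominator Σ(x_t−x̄)² = 390.5950
r_1 = 2.0669 / 390.5950 = 0.005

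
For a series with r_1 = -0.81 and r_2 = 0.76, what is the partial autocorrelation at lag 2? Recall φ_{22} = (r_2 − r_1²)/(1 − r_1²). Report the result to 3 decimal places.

0.302

φ_{22} = (r_2 − r_1²) / (1 − r_1²)
r_1² = (-0.81)² = 0.6561
Numerator = 0.76 − 0.6561 = 0.1039; denominator = 1 − 0.6561 = 0.3439
φ_{22} = 0.1039 / 0.3439 = 0.302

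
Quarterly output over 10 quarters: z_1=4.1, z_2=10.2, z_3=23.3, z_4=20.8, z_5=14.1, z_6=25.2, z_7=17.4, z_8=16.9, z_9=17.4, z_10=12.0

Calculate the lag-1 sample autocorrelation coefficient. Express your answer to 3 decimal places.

0.118

Mean z̄ = (4.1 + 10.2 + 23.3 + 20.8 + 14.1 + 25.2 + 17.4 + 16.9 + 17.4 + 12.0)/10 = 16.1400
Numerator Σ_{t=1}^{9}(z_t−z̄)(z_{t+1}−z̄) = 42.4784
Denominator Σ(z_t−z̄)² = 360.3640
r_1 = 42.4784 / 360.3640 = 0.118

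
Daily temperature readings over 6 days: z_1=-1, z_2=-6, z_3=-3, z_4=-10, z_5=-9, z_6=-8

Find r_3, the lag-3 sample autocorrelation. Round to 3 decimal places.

-0.415

Mean z̄ = (-1 − 6 − 3 − 10 − 9 − 8)/6 = -6.1667
Numerator Σ_{t=1}^{3}(z_t−z̄)(z_{t+3}−z̄) = -26.0833
Denominator Σ(z_t−z̄)² = 62.8333
r_3 = -26.0833 / 62.8333 = -0.415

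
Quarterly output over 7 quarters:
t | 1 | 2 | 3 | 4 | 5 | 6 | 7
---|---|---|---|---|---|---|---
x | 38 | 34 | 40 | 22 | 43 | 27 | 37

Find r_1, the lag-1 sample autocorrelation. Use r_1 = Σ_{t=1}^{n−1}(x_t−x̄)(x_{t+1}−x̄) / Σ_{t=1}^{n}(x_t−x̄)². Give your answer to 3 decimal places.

Mean x̄ = (38 + 34 + 40 + 22 + 43 + 27 + 37)/7 = 34.4286
Deviations from mean: 3.5714, -0.4286, 5.5714, -12.4286, 8.5714, -7.4286, 2.5714
Σ(x_t−x̄)(x_{t+1}−x̄) = (-1.5306) + (-2.3878) + (-69.2449) + (-106.5306) + (-63.6735) + (-19.1020) = -262.4694
Denominator Σ(x_t−x̄)² = 333.7143
r_1 = -262.4694 / 333.7143 = -0.787

-0.787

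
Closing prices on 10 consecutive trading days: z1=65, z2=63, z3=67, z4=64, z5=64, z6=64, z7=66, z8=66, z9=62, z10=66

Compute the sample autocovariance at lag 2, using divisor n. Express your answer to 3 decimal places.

Mean z̄ = (65 + 63 + 67 + 64 + 64 + 64 + 66 + 66 + 62 + 66)/10 = 64.7000
Σ_{t=1}^{8}(z_t−z̄)(z_{t+2}−z̄) = -2.8800
γ_2 = -2.8800 / 10 = -0.288

-0.288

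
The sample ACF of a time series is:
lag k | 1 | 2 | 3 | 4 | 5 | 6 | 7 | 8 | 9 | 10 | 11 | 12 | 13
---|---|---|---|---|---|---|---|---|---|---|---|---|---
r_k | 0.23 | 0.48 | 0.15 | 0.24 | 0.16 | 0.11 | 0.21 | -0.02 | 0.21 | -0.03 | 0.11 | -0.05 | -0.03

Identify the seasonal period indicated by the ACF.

2

The largest autocorrelation is r_2 = 0.48, with a weaker echo at lag 4 (0.24); the remaining lags stay at or below 0.23.
The dominant spike at lag 2 indicates a seasonal period of 2.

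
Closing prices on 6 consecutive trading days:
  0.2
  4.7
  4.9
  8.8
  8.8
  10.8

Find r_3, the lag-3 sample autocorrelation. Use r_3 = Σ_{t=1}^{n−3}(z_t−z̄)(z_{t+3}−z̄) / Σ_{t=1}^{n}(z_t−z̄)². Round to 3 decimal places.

-0.343

Mean z̄ = (0.2 + 4.7 + 4.9 + 8.8 + 8.8 + 10.8)/6 = 6.3667
Σ(z_t−z̄)(z_{t+3}−z̄) = (-15.0056) + (-4.0556) + (-6.5022) = -25.5633
Denominator Σ(z_t−z̄)² = 74.4533
r_3 = -25.5633 / 74.4533 = -0.343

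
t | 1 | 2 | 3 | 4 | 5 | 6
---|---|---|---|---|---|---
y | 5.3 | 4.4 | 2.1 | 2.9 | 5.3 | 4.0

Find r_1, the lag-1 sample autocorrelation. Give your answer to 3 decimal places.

0.050

Mean ȳ = (5.3 + 4.4 + 2.1 + 2.9 + 5.3 + 4.0)/6 = 4.0000
Deviations from mean: 1.3000, 0.4000, -1.9000, -1.1000, 1.3000, 0.0000
Numerator Σ_{t=1}^{5}(y_t−ȳ)(y_{t+1}−ȳ) = 0.4200
Denominator Σ(y_t−ȳ)² = 8.3600
r_1 = 0.4200 / 8.3600 = 0.050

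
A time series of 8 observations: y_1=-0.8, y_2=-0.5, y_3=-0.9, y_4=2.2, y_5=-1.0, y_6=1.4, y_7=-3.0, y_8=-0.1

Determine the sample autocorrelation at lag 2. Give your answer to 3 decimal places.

0.387

Mean ȳ = (-0.8 − 0.5 − 0.9 + 2.2 − 1.0 + 1.4 − 3.0 − 0.1)/8 = -0.3375
Deviations from mean: -0.4625, -0.1625, -0.5625, 2.5375, -0.6625, 1.7375, -2.6625, 0.2375
Σ(y_t−ȳ)(y_{t+2}−ȳ) = (0.2602) + (-0.4123) + (0.3727) + (4.4089) + (1.7639) + (0.4127) = 6.8059
Denominator Σ(y_t−ȳ)² = 17.5988
r_2 = 6.8059 / 17.5988 = 0.387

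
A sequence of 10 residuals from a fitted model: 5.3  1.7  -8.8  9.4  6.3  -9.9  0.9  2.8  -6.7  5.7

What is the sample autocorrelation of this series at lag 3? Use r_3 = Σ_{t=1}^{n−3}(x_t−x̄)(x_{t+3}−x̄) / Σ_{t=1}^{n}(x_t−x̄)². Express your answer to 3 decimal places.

Mean x̄ = (5.3 + 1.7 − 8.8 + 9.4 + 6.3 − 9.9 + 0.9 + 2.8 − 6.7 + 5.7)/10 = 0.6700
Σ(x_t−x̄)(x_{t+3}−x̄) = (40.4199) + (5.7989) + (100.0979) + (2.0079) + (11.9919) + (77.9009) + (1.1569) = 239.3743
Denominator Σ(x_t−x̄)² = 416.0210
r_3 = 239.3743 / 416.0210 = 0.575

0.575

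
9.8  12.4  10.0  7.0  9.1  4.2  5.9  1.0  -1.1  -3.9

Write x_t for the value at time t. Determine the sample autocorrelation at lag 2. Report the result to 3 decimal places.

0.357

Mean x̄ = (9.8 + 12.4 + 10.0 + 7.0 + 9.1 + 4.2 + 5.9 + 1.0 − 1.1 − 3.9)/10 = 5.4400
Numerator Σ_{t=1}^{8}(x_t−x̄)(x_{t+2}−x̄) = 91.1448
Denominator Σ(x_t−x̄)² = 255.5440
r_2 = 91.1448 / 255.5440 = 0.357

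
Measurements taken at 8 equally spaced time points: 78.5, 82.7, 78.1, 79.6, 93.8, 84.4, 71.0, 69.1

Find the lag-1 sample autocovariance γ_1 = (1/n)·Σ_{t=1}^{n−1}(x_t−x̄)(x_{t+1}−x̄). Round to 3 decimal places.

Mean x̄ = (78.5 + 82.7 + 78.1 + 79.6 + 93.8 + 84.4 + 71.0 + 69.1)/8 = 79.6500
Σ_{t=1}^{7}(x_t−x̄)(x_{t+1}−x̄) = 108.5175
γ_1 = 108.5175 / 8 = 13.565

13.565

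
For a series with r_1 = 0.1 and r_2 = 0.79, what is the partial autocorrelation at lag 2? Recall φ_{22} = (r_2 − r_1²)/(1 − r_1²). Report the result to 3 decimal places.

φ_{22} = (r_2 − r_1²) / (1 − r_1²)
r_1² = (0.1)² = 0.01
Numerator = 0.79 − 0.0100 = 0.7800; denominator = 1 − 0.0100 = 0.9900
φ_{22} = 0.7800 / 0.9900 = 0.788

0.788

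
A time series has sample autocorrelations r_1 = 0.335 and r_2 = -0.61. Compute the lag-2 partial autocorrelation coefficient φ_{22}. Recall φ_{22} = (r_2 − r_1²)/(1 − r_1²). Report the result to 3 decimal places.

-0.814

φ_{22} = (r_2 − r_1²) / (1 − r_1²)
r_1² = (0.335)² = 0.112225
Numerator = -0.61 − 0.1122 = -0.7222; denominator = 1 − 0.1122 = 0.8878
φ_{22} = -0.7222 / 0.8878 = -0.814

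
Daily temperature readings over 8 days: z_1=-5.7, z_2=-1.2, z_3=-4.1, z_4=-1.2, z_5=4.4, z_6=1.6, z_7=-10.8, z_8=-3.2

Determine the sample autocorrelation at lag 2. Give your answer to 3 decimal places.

Mean z̄ = (-5.7 − 1.2 − 4.1 − 1.2 + 4.4 + 1.6 − 10.8 − 3.2)/8 = -2.5250
Deviations from mean: -3.1750, 1.3250, -1.5750, 1.3250, 6.9250, 4.1250, -8.2750, -0.6750
Σ(z_t−z̄)(z_{t+2}−z̄) = (5.0006) + (1.7556) + (-10.9069) + (5.4656) + (-57.3044) + (-2.7844) = -58.7738
Denominator Σ(z_t−z̄)² = 149.9750
r_2 = -58.7738 / 149.9750 = -0.392

-0.392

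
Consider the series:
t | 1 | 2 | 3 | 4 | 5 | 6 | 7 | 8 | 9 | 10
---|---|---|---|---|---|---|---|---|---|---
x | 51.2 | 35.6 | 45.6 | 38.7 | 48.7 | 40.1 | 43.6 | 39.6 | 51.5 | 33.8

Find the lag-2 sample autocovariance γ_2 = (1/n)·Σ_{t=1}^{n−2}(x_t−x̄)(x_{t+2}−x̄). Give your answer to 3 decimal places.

Mean x̄ = (51.2 + 35.6 + 45.6 + 38.7 + 48.7 + 40.1 + 43.6 + 39.6 + 51.5 + 33.8)/10 = 42.8400
Σ_{t=1}^{8}(x_t−x̄)(x_{t+2}−x̄) = 129.7668
γ_2 = 129.7668 / 10 = 12.977

12.977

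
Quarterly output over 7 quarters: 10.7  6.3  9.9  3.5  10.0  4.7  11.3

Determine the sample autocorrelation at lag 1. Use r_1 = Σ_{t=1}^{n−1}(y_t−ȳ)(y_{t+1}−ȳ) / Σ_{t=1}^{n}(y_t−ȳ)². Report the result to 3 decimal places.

-0.711

Mean ȳ = (10.7 + 6.3 + 9.9 + 3.5 + 10.0 + 4.7 + 11.3)/7 = 8.0571
Deviations from mean: 2.6429, -1.7571, 1.8429, -4.5571, 1.9429, -3.3571, 3.2429
Numerator Σ_{t=1}^{6}(y_t−ȳ)(y_{t+1}−ȳ) = -42.5433
Denominator Σ(y_t−ȳ)² = 59.7971
r_1 = -42.5433 / 59.7971 = -0.711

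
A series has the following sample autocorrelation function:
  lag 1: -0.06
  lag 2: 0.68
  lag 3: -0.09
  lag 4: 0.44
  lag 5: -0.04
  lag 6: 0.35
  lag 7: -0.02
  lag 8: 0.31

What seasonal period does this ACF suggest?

The largest autocorrelation is r_2 = 0.68, with weaker echoes at lags 4 (0.44), 6 (0.35) and 8 (0.31); the remaining lags stay at or below -0.02.
The dominant spike at lag 2 indicates a seasonal period of 2.

2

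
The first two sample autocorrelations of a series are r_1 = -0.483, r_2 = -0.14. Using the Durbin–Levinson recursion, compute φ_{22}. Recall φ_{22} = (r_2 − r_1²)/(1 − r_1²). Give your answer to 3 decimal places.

-0.487

φ_{22} = (r_2 − r_1²) / (1 − r_1²)
r_1² = (-0.483)² = 0.233289
Numerator = -0.14 − 0.2333 = -0.3733; denominator = 1 − 0.2333 = 0.7667
φ_{22} = -0.3733 / 0.7667 = -0.487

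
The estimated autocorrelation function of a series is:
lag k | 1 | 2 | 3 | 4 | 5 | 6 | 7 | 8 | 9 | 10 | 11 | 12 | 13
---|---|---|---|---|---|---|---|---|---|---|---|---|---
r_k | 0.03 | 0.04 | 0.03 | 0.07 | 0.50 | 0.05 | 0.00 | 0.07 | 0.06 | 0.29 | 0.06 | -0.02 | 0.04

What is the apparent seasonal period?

5

The largest autocorrelation is r_5 = 0.50, with a weaker echo at lag 10 (0.29); the remaining lags stay at or below 0.07.
The dominant spike at lag 5 indicates a seasonal period of 5.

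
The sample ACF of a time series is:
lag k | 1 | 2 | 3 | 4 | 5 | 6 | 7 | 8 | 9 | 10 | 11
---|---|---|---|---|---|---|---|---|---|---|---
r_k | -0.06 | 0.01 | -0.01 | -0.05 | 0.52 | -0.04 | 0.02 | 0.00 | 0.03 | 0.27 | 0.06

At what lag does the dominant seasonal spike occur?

5

The largest autocorrelation is r_5 = 0.52, with a weaker echo at lag 10 (0.27); the remaining lags stay at or below 0.06.
The dominant spike at lag 5 indicates a seasonal period of 5.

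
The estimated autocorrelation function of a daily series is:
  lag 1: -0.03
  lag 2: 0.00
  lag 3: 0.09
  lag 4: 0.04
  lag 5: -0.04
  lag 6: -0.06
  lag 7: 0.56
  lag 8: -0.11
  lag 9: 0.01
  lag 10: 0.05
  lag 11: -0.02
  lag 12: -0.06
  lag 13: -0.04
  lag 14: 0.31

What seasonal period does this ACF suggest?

The largest autocorrelation is r_7 = 0.56, with a weaker echo at lag 14 (0.31); the remaining lags stay at or below 0.09.
The dominant spike at lag 7 indicates a seasonal period of 7.

7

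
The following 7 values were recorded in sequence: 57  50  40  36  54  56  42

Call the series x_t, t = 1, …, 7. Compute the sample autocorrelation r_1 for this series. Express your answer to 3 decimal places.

0.059

Mean x̄ = (57 + 50 + 40 + 36 + 54 + 56 + 42)/7 = 47.8571
Numerator Σ_{t=1}^{6}(x_t−x̄)(x_{t+1}−x̄) = 25.4082
Denominator Σ(x_t−x̄)² = 428.8571
r_1 = 25.4082 / 428.8571 = 0.059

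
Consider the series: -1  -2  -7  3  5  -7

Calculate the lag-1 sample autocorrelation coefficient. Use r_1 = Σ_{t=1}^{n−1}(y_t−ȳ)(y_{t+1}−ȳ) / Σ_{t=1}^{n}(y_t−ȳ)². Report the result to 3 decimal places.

Mean ȳ = (-1 − 2 − 7 + 3 + 5 − 7)/6 = -1.5000
Deviations from mean: 0.5000, -0.5000, -5.5000, 4.5000, 6.5000, -5.5000
Numerator Σ_{t=1}^{5}(y_t−ȳ)(y_{t+1}−ȳ) = -28.7500
Denominator Σ(y_t−ȳ)² = 123.5000
r_1 = -28.7500 / 123.5000 = -0.233

-0.233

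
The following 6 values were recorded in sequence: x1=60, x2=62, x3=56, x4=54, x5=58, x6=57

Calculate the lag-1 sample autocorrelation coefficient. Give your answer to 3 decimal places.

0.187

Mean x̄ = (60 + 62 + 56 + 54 + 58 + 57)/6 = 57.8333
Deviations from mean: 2.1667, 4.1667, -1.8333, -3.8333, 0.1667, -0.8333
Σ(x_t−x̄)(x_{t+1}−x̄) = (9.0278) + (-7.6389) + (7.0278) + (-0.6389) + (-0.1389) = 7.6389
Denominator Σ(x_t−x̄)² = 40.8333
r_1 = 7.6389 / 40.8333 = 0.187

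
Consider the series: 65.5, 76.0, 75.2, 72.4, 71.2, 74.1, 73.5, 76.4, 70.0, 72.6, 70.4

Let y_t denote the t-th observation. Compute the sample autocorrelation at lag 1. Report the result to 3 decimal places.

-0.219

Mean ȳ = (65.5 + 76.0 + 75.2 + 72.4 + 71.2 + 74.1 + 73.5 + 76.4 + 70.0 + 72.6 + 70.4)/11 = 72.4818
Numerator Σ_{t=1}^{10}(y_t−ȳ)(y_{t+1}−ȳ) = -21.8185
Denominator Σ(y_t−ȳ)² = 99.6764
r_1 = -21.8185 / 99.6764 = -0.219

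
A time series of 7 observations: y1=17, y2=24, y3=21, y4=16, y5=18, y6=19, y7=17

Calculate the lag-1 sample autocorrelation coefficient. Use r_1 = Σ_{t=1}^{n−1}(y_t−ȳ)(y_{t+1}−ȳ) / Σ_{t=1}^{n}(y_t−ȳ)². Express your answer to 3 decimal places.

-0.055

Mean ȳ = (17 + 24 + 21 + 16 + 18 + 19 + 17)/7 = 18.8571
Deviations from mean: -1.8571, 5.1429, 2.1429, -2.8571, -0.8571, 0.1429, -1.8571
Numerator Σ_{t=1}^{6}(y_t−ȳ)(y_{t+1}−ȳ) = -2.5918
Denominator Σ(y_t−ȳ)² = 46.8571
r_1 = -2.5918 / 46.8571 = -0.055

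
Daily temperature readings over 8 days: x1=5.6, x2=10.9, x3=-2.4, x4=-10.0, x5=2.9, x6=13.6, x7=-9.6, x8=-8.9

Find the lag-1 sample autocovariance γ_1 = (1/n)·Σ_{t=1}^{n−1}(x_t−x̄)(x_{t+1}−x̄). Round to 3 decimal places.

Mean x̄ = (5.6 + 10.9 − 2.4 − 10.0 + 2.9 + 13.6 − 9.6 − 8.9)/8 = 0.2625
Deviations: 5.3375, 10.6375, -2.6625, -10.2625, 2.6375, 13.3375, -9.8625, -9.1625
Σ_{t=1}^{7}(x_t−x̄)(x_{t+1}−x̄) = 22.7136
γ_1 = 22.7136 / 8 = 2.839

2.839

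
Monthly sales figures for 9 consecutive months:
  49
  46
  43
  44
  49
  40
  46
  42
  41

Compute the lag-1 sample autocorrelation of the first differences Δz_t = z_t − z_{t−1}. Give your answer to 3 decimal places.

First differences Δz: -3, -3, 1, 5, -9, 6, -4, -1
Mean of differences = -1.0000
Numerator Σ(Δz_t−Δz̄)(Δz_{t+1}−Δz̄) = -113.0000
Denominator Σ(Δz_t−Δz̄)² = 170.0000
r_1(Δz) = -113.0000 / 170.0000 = -0.665

-0.665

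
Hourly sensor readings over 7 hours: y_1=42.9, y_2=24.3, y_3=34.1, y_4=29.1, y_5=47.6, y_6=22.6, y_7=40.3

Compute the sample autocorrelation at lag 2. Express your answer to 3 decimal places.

Mean ȳ = (42.9 + 24.3 + 34.1 + 29.1 + 47.6 + 22.6 + 40.3)/7 = 34.4143
Σ(y_t−ȳ)(y_{t+2}−ȳ) = (-2.6669) + (53.7502) + (-4.1441) + (62.7845) + (77.6073) = 187.3310
Denominator Σ(y_t−ȳ)² = 550.7286
r_2 = 187.3310 / 550.7286 = 0.340

0.340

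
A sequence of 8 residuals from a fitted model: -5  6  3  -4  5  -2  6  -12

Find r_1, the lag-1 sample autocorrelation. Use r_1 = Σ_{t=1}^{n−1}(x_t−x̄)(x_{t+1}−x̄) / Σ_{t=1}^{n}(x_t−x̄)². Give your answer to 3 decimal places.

-0.452

Mean x̄ = (-5 + 6 + 3 − 4 + 5 − 2 + 6 − 12)/8 = -0.3750
Deviations from mean: -4.6250, 6.3750, 3.3750, -3.6250, 5.3750, -1.6250, 6.3750, -11.6250
Σ(x_t−x̄)(x_{t+1}−x̄) = (-29.4844) + (21.5156) + (-12.2344) + (-19.4844) + (-8.7344) + (-10.3594) + (-74.1094) = -132.8906
Denominator Σ(x_t−x̄)² = 293.8750
r_1 = -132.8906 / 293.8750 = -0.452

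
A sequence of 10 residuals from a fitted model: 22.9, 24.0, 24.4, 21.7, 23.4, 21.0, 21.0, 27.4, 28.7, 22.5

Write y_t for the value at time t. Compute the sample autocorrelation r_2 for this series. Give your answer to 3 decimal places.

Mean ȳ = (22.9 + 24.0 + 24.4 + 21.7 + 23.4 + 21.0 + 21.0 + 27.4 + 28.7 + 22.5)/10 = 23.7000
Numerator Σ_{t=1}^{8}(y_t−ȳ)(y_{t+2}−ȳ) = -23.0900
Denominator Σ(y_t−ȳ)² = 60.0200
r_2 = -23.0900 / 60.0200 = -0.385

-0.385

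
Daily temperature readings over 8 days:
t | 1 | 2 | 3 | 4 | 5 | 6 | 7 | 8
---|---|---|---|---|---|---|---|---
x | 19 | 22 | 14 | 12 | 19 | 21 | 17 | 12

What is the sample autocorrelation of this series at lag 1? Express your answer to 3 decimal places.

Mean x̄ = (19 + 22 + 14 + 12 + 19 + 21 + 17 + 12)/8 = 17.0000
Deviations from mean: 2.0000, 5.0000, -3.0000, -5.0000, 2.0000, 4.0000, 0.0000, -5.0000
Numerator Σ_{t=1}^{7}(x_t−x̄)(x_{t+1}−x̄) = 8.0000
Denominator Σ(x_t−x̄)² = 108.0000
r_1 = 8.0000 / 108.0000 = 0.074

0.074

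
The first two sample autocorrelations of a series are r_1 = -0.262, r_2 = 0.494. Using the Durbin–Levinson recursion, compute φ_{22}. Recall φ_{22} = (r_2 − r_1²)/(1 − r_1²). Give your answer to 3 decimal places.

0.457

φ_{22} = (r_2 − r_1²) / (1 − r_1²)
r_1² = (-0.262)² = 0.068644
Numerator = 0.494 − 0.0686 = 0.4254; denominator = 1 − 0.0686 = 0.9314
φ_{22} = 0.4254 / 0.9314 = 0.457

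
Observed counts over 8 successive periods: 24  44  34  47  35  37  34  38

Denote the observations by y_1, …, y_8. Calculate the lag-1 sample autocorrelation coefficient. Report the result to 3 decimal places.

-0.476

Mean ȳ = (24 + 44 + 34 + 47 + 35 + 37 + 34 + 38)/8 = 36.6250
Σ(y_t−ȳ)(y_{t+1}−ȳ) = (-93.1094) + (-19.3594) + (-27.2344) + (-16.8594) + (-0.6094) + (-0.9844) + (-3.6094) = -161.7656
Denominator Σ(y_t−ȳ)² = 339.8750
r_1 = -161.7656 / 339.8750 = -0.476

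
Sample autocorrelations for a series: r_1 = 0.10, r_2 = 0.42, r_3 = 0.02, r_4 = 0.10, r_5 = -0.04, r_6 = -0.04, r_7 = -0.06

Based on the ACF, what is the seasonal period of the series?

The largest autocorrelation is r_2 = 0.42; the remaining lags stay at or below 0.10.
The dominant spike at lag 2 indicates a seasonal period of 2.

2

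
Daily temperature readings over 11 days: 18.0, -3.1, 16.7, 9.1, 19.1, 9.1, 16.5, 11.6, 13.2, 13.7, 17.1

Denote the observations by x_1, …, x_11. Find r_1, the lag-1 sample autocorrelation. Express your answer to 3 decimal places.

-0.554

Mean x̄ = (18.0 − 3.1 + 16.7 + 9.1 + 19.1 + 9.1 + 16.5 + 11.6 + 13.2 + 13.7 + 17.1)/11 = 12.8182
Numerator Σ_{t=1}^{10}(x_t−x̄)(x_{t+1}−x̄) = -219.9512
Denominator Σ(x_t−x̄)² = 396.7164
r_1 = -219.9512 / 396.7164 = -0.554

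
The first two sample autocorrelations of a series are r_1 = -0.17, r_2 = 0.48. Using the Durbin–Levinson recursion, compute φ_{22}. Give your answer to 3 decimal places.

0.465

φ_{22} = (r_2 − r_1²) / (1 − r_1²)
r_1² = (-0.17)² = 0.0289
Numerator = 0.48 − 0.0289 = 0.4511; denominator = 1 − 0.0289 = 0.9711
φ_{22} = 0.4511 / 0.9711 = 0.465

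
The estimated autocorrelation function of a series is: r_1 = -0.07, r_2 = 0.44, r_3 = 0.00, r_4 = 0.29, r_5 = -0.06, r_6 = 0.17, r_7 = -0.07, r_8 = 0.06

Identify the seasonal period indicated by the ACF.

2

The largest autocorrelation is r_2 = 0.44, with weaker echoes at lags 4 (0.29) and 6 (0.17); the remaining lags stay at or below 0.06.
The dominant spike at lag 2 indicates a seasonal period of 2.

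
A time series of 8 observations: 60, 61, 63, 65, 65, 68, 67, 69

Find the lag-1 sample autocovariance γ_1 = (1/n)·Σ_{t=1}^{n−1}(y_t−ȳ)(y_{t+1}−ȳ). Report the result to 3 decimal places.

Mean ȳ = (60 + 61 + 63 + 65 + 65 + 68 + 67 + 69)/8 = 64.7500
Deviations: -4.7500, -3.7500, -1.7500, 0.2500, 0.2500, 3.2500, 2.2500, 4.2500
Σ_{t=1}^{7}(y_t−ȳ)(y_{t+1}−ȳ) = 41.6875
γ_1 = 41.6875 / 8 = 5.211

5.211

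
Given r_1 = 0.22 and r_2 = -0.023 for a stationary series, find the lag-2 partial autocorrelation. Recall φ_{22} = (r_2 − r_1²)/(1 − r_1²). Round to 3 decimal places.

φ_{22} = (r_2 − r_1²) / (1 − r_1²)
r_1² = (0.22)² = 0.0484
Numerator = -0.023 − 0.0484 = -0.0714; denominator = 1 − 0.0484 = 0.9516
φ_{22} = -0.0714 / 0.9516 = -0.075

-0.075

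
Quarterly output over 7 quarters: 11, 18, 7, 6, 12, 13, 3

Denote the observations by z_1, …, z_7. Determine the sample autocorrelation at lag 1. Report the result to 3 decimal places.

Mean z̄ = (11 + 18 + 7 + 6 + 12 + 13 + 3)/7 = 10.0000
Deviations from mean: 1.0000, 8.0000, -3.0000, -4.0000, 2.0000, 3.0000, -7.0000
Numerator Σ_{t=1}^{6}(z_t−z̄)(z_{t+1}−z̄) = -27.0000
Denominator Σ(z_t−z̄)² = 152.0000
r_1 = -27.0000 / 152.0000 = -0.178

-0.178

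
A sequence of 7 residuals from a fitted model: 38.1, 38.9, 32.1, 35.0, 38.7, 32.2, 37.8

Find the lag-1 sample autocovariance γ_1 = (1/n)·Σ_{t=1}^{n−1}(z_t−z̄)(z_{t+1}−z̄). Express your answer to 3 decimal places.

-2.968

Mean z̄ = (38.1 + 38.9 + 32.1 + 35.0 + 38.7 + 32.2 + 37.8)/7 = 36.1143
Σ_{t=1}^{6}(z_t−z̄)(z_{t+1}−z̄) = -20.7788
γ_1 = -20.7788 / 7 = -2.968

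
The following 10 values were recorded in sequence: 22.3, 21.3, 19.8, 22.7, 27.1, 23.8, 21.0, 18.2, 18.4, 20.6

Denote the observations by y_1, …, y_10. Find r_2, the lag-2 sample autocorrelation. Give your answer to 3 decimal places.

Mean ȳ = (22.3 + 21.3 + 19.8 + 22.7 + 27.1 + 23.8 + 21.0 + 18.2 + 18.4 + 20.6)/10 = 21.5200
Numerator Σ_{t=1}^{8}(y_t−ȳ)(y_{t+2}−ȳ) = -14.3028
Denominator Σ(y_t−ȳ)² = 63.2160
r_2 = -14.3028 / 63.2160 = -0.226

-0.226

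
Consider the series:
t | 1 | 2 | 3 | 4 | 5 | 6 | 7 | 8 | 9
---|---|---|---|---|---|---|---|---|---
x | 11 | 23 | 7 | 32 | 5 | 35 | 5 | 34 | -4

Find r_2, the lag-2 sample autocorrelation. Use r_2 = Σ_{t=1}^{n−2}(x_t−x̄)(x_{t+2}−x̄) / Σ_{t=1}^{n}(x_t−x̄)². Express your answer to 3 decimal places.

Mean x̄ = (11 + 23 + 7 + 32 + 5 + 35 + 5 + 34 − 4)/9 = 16.4444
Σ(x_t−x̄)(x_{t+2}−x̄) = (51.4198) + (101.9753) + (108.0864) + (288.6420) + (130.9753) + (325.7531) + (233.9753) = 1240.8272
Denominator Σ(x_t−x̄)² = 1736.2222
r_2 = 1240.8272 / 1736.2222 = 0.715

0.715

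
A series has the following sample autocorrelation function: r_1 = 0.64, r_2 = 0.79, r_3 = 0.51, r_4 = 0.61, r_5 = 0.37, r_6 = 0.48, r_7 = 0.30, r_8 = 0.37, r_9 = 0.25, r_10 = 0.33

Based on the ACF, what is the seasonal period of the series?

The largest autocorrelation is r_2 = 0.79; the remaining lags stay at or below 0.64.
The dominant spike at lag 2 indicates a seasonal period of 2.

2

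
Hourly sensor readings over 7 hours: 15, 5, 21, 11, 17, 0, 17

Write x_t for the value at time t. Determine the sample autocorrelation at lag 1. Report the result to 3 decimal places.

-0.649

Mean x̄ = (15 + 5 + 21 + 11 + 17 + 0 + 17)/7 = 12.2857
Deviations from mean: 2.7143, -7.2857, 8.7143, -1.2857, 4.7143, -12.2857, 4.7143
Σ(x_t−x̄)(x_{t+1}−x̄) = (-19.7755) + (-63.4898) + (-11.2041) + (-6.0612) + (-57.9184) + (-57.9184) = -216.3673
Denominator Σ(x_t−x̄)² = 333.4286
r_1 = -216.3673 / 333.4286 = -0.649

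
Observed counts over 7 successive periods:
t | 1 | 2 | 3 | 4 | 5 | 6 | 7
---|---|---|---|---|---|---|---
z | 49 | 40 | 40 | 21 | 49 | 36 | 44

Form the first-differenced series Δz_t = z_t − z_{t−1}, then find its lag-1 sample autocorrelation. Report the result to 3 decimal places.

-0.690

First differences Δz: -9, 0, -19, 28, -13, 8
Mean of differences = -0.8333
Numerator Σ(Δz_t−Δz̄)(Δz_{t+1}−Δz̄) = -1004.0278
Denominator Σ(Δz_t−Δz̄)² = 1454.8333
r_1(Δz) = -1004.0278 / 1454.8333 = -0.690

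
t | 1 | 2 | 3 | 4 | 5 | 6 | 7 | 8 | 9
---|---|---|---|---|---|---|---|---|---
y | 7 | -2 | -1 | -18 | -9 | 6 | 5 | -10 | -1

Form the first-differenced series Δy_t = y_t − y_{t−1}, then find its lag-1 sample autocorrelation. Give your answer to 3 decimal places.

-0.193

First differences Δy: -9, 1, -17, 9, 15, -1, -15, 9
Mean of differences = -1.0000
Numerator Σ(Δy_t−Δȳ)(Δy_{t+1}−Δȳ) = -188.0000
Denominator Σ(Δy_t−Δȳ)² = 976.0000
r_1(Δy) = -188.0000 / 976.0000 = -0.193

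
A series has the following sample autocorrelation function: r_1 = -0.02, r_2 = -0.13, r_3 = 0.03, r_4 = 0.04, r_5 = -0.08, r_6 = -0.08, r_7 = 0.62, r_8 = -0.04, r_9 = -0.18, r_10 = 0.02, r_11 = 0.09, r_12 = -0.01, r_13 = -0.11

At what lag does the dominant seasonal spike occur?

7

The largest autocorrelation is r_7 = 0.62; the remaining lags stay at or below 0.09.
The dominant spike at lag 7 indicates a seasonal period of 7.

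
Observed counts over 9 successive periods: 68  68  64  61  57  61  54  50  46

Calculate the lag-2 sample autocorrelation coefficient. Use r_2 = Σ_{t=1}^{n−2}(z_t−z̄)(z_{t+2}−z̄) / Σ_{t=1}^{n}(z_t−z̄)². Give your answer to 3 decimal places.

Mean z̄ = (68 + 68 + 64 + 61 + 57 + 61 + 54 + 50 + 46)/9 = 58.7778
Numerator Σ_{t=1}^{7}(z_t−z̄)(z_{t+2}−z̄) = 114.3457
Denominator Σ(z_t−z̄)² = 473.5556
r_2 = 114.3457 / 473.5556 = 0.241

0.241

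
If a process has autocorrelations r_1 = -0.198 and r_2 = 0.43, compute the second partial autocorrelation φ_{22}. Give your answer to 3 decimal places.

φ_{22} = (r_2 − r_1²) / (1 − r_1²)
r_1² = (-0.198)² = 0.039204
Numerator = 0.43 − 0.0392 = 0.3908; denominator = 1 − 0.0392 = 0.9608
φ_{22} = 0.3908 / 0.9608 = 0.407

0.407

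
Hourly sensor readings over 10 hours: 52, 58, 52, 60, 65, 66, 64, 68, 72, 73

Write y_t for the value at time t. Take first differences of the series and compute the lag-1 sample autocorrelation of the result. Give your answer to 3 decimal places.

First differences Δy: 6, -6, 8, 5, 1, -2, 4, 4, 1
Mean of differences = 2.3333
Numerator Σ(Δy_t−Δȳ)(Δy_{t+1}−Δȳ) = -67.1111
Denominator Σ(Δy_t−Δȳ)² = 150.0000
r_1(Δy) = -67.1111 / 150.0000 = -0.447

-0.447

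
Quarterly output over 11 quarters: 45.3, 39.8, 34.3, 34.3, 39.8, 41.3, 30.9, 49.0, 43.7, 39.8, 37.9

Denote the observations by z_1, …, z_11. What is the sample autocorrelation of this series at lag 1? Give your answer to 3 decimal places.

Mean z̄ = (45.3 + 39.8 + 34.3 + 34.3 + 39.8 + 41.3 + 30.9 + 49.0 + 43.7 + 39.8 + 37.9)/11 = 39.6455
Numerator Σ_{t=1}^{10}(z_t−z̄)(z_{t+1}−z̄) = -29.9430
Denominator Σ(z_t−z̄)² = 275.4073
r_1 = -29.9430 / 275.4073 = -0.109

-0.109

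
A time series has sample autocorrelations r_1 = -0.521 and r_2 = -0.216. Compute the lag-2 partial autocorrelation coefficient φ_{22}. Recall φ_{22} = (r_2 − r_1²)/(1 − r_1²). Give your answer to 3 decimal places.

φ_{22} = (r_2 − r_1²) / (1 − r_1²)
r_1² = (-0.521)² = 0.271441
Numerator = -0.216 − 0.2714 = -0.4874; denominator = 1 − 0.2714 = 0.7286
φ_{22} = -0.4874 / 0.7286 = -0.669

-0.669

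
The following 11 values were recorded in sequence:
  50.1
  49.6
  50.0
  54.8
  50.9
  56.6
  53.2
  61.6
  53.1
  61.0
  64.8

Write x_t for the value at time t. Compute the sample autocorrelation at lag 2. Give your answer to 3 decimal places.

0.316

Mean x̄ = (50.1 + 49.6 + 50.0 + 54.8 + 50.9 + 56.6 + 53.2 + 61.6 + 53.1 + 61.0 + 64.8)/11 = 55.0636
Numerator Σ_{t=1}^{9}(x_t−x̄)(x_{t+2}−x̄) = 88.3974
Denominator Σ(x_t−x̄)² = 279.9855
r_2 = 88.3974 / 279.9855 = 0.316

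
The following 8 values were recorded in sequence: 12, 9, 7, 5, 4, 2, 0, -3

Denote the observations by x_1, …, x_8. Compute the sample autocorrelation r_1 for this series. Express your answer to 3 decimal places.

Mean x̄ = (12 + 9 + 7 + 5 + 4 + 2 + 0 − 3)/8 = 4.5000
Deviations from mean: 7.5000, 4.5000, 2.5000, 0.5000, -0.5000, -2.5000, -4.5000, -7.5000
Σ(x_t−x̄)(x_{t+1}−x̄) = (33.7500) + (11.2500) + (1.2500) + (-0.2500) + (1.2500) + (11.2500) + (33.7500) = 92.2500
Denominator Σ(x_t−x̄)² = 166.0000
r_1 = 92.2500 / 166.0000 = 0.556

0.556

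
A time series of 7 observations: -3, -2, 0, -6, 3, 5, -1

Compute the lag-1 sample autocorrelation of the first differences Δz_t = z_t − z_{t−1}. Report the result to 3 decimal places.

-0.375

First differences Δz: 1, 2, -6, 9, 2, -6
Mean of differences = 0.3333
Numerator Σ(Δz_t−Δz̄)(Δz_{t+1}−Δz̄) = -60.4444
Denominator Σ(Δz_t−Δz̄)² = 161.3333
r_1(Δz) = -60.4444 / 161.3333 = -0.375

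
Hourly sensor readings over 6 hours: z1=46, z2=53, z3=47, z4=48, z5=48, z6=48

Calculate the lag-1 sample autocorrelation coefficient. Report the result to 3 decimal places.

Mean z̄ = (46 + 53 + 47 + 48 + 48 + 48)/6 = 48.3333
Deviations from mean: -2.3333, 4.6667, -1.3333, -0.3333, -0.3333, -0.3333
Σ(z_t−z̄)(z_{t+1}−z̄) = (-10.8889) + (-6.2222) + (0.4444) + (0.1111) + (0.1111) = -16.4444
Denominator Σ(z_t−z̄)² = 29.3333
r_1 = -16.4444 / 29.3333 = -0.561

-0.561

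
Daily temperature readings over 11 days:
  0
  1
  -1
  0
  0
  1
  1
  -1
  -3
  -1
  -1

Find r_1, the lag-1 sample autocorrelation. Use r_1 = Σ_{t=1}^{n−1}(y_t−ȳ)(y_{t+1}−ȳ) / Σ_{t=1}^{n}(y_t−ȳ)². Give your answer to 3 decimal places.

0.328

Mean ȳ = (0 + 1 − 1 + 0 + 0 + 1 + 1 − 1 − 3 − 1 − 1)/11 = -0.3636
Numerator Σ_{t=1}^{10}(y_t−ȳ)(y_{t+1}−ȳ) = 4.7769
Denominator Σ(y_t−ȳ)² = 14.5455
r_1 = 4.7769 / 14.5455 = 0.328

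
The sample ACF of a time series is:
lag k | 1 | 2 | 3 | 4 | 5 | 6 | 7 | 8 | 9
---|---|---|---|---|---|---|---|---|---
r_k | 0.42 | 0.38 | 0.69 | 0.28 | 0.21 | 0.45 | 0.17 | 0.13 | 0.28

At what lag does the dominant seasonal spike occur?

The largest autocorrelation is r_3 = 0.69, with a weaker echo at lag 6 (0.45); the remaining lags stay at or below 0.42. The elevated value at lag 1 (0.42), dropping to 0.38 at lag 2, reflects decaying short-term dependence rather than seasonality.
The dominant spike at lag 3 indicates a seasonal period of 3.

3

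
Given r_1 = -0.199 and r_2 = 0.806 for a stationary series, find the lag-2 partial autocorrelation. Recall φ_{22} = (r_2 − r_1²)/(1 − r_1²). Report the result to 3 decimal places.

φ_{22} = (r_2 − r_1²) / (1 − r_1²)
r_1² = (-0.199)² = 0.039601
Numerator = 0.806 − 0.0396 = 0.7664; denominator = 1 − 0.0396 = 0.9604
φ_{22} = 0.7664 / 0.9604 = 0.798

0.798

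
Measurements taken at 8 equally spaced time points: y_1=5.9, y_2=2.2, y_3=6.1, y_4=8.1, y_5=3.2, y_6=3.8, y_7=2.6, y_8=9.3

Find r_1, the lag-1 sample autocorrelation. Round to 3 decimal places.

-0.259

Mean ȳ = (5.9 + 2.2 + 6.1 + 8.1 + 3.2 + 3.8 + 2.6 + 9.3)/8 = 5.1500
Σ(y_t−ȳ)(y_{t+1}−ȳ) = (-2.2125) + (-2.8025) + (2.8025) + (-5.7525) + (2.6325) + (3.4425) + (-10.5825) = -12.4725
Denominator Σ(y_t−ȳ)² = 48.2200
r_1 = -12.4725 / 48.2200 = -0.259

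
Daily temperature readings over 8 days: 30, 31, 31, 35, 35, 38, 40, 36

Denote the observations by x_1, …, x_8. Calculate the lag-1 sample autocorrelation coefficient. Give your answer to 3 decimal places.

0.619

Mean x̄ = (30 + 31 + 31 + 35 + 35 + 38 + 40 + 36)/8 = 34.5000
Deviations from mean: -4.5000, -3.5000, -3.5000, 0.5000, 0.5000, 3.5000, 5.5000, 1.5000
Σ(x_t−x̄)(x_{t+1}−x̄) = (15.7500) + (12.2500) + (-1.7500) + (0.2500) + (1.7500) + (19.2500) + (8.2500) = 55.7500
Denominator Σ(x_t−x̄)² = 90.0000
r_1 = 55.7500 / 90.0000 = 0.619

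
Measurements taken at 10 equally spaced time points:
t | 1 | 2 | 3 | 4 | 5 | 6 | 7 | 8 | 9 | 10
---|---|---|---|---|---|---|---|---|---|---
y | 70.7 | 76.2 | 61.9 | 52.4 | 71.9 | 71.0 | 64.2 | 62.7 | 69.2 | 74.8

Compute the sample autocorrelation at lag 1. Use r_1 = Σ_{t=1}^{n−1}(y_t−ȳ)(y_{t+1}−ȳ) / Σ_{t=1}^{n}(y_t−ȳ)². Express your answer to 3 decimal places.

Mean ȳ = (70.7 + 76.2 + 61.9 + 52.4 + 71.9 + 71.0 + 64.2 + 62.7 + 69.2 + 74.8)/10 = 67.5000
Numerator Σ_{t=1}^{9}(y_t−ȳ)(y_{t+1}−ȳ) = 21.1800
Denominator Σ(y_t−ȳ)² = 467.0200
r_1 = 21.1800 / 467.0200 = 0.045

0.045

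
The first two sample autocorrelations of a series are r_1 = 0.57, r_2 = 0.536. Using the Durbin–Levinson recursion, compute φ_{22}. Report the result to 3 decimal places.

0.313

φ_{22} = (r_2 − r_1²) / (1 − r_1²)
r_1² = (0.57)² = 0.3249
Numerator = 0.536 − 0.3249 = 0.2111; denominator = 1 − 0.3249 = 0.6751
φ_{22} = 0.2111 / 0.6751 = 0.313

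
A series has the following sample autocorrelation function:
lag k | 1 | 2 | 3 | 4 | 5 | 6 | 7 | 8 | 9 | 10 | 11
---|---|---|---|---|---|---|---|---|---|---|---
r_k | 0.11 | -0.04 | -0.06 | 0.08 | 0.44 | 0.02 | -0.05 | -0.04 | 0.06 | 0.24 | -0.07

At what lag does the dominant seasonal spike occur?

The largest autocorrelation is r_5 = 0.44, with a weaker echo at lag 10 (0.24); the remaining lags stay at or below 0.11.
The dominant spike at lag 5 indicates a seasonal period of 5.

5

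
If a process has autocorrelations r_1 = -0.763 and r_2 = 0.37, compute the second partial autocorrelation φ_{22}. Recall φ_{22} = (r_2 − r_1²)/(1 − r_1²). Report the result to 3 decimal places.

-0.508

φ_{22} = (r_2 − r_1²) / (1 − r_1²)
r_1² = (-0.763)² = 0.582169
Numerator = 0.37 − 0.5822 = -0.2122; denominator = 1 − 0.5822 = 0.4178
φ_{22} = -0.2122 / 0.4178 = -0.508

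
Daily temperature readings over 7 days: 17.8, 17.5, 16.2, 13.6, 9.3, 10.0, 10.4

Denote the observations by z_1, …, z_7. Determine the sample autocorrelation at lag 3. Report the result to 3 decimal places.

-0.322

Mean z̄ = (17.8 + 17.5 + 16.2 + 13.6 + 9.3 + 10.0 + 10.4)/7 = 13.5429
Deviations from mean: 4.2571, 3.9571, 2.6571, 0.0571, -4.2429, -3.5429, -3.1429
Σ(z_t−z̄)(z_{t+3}−z̄) = (0.2433) + (-16.7896) + (-9.4139) + (-0.1796) = -26.1398
Denominator Σ(z_t−z̄)² = 81.2771
r_3 = -26.1398 / 81.2771 = -0.322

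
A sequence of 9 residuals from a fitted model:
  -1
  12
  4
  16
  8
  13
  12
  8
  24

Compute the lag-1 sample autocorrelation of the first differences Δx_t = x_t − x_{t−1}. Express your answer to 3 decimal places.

-0.603

First differences Δx: 13, -8, 12, -8, 5, -1, -4, 16
Mean of differences = 3.1250
Numerator Σ(Δx_t−Δx̄)(Δx_{t+1}−Δx̄) = -398.2656
Denominator Σ(Δx_t−Δx̄)² = 660.8750
r_1(Δx) = -398.2656 / 660.8750 = -0.603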